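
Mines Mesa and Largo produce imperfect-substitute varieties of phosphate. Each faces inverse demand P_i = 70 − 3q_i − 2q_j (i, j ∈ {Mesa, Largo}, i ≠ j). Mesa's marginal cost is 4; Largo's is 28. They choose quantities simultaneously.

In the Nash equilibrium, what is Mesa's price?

Mine Mesa's profit: π = q_{Mesa}(70 − 3q_{Mesa} − 2q_{Largo}) − 4q_{Mesa}.
∂π/∂q_{Mesa} = 66 − 6q_{Mesa} − 2q_{Largo} = 0 ⇒ q_{Mesa} = 11 − (1/3)q_{Largo}.
Similarly q_{Largo} = 7 − (1/3)q_{Mesa}.
Plugging q_{Largo} into Mesa's best response: q_{Mesa} = 11 − (1/3)(7 − (1/3)q_{Mesa}) ⇒ (8/9)q_{Mesa} = 26/3, so q_{Mesa} = 9.75.
Then q_{Largo} = 7 − (1/3)·9.75 = 3.75.
P_{Mesa} = 70 − 3·9.75 − 2·3.75 = 33.25.

33.25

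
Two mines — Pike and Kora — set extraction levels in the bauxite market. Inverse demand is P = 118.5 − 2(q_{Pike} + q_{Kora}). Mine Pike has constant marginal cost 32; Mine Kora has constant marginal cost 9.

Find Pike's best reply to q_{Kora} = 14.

14.625

Mine Pike's profit: π = q_{Pike}(118.5 − 2(q_{Pike} + q_{Kora})) − 32q_{Pike}.
∂π/∂q_{Pike} = 86.5 − 4q_{Pike} − 2q_{Kora} = 0, so q_{Pike} = 21.625 − 0.5q_{Kora}.
At q_{Kora} = 14: q_{Pike} = 21.625 − 0.5·14 = 14.625.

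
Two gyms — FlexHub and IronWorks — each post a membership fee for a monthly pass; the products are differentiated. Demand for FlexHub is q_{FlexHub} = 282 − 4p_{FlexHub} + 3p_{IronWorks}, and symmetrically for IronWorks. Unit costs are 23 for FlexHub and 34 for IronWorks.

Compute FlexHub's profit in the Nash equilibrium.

11750.56

FlexHub's profit: π = (p_{FlexHub} − 23)(282 − 4p_{FlexHub} + 3p_{IronWorks}).
∂π/∂p_{FlexHub} = 374 − 8p_{FlexHub} + 3p_{IronWorks} = 0 ⇒ p_{FlexHub} = 46.75 + 0.375p_{IronWorks}.
Similarly p_{IronWorks} = 52.25 + 0.375p_{FlexHub}.
Solving the two reaction functions simultaneously: (1 − (0.375)(0.375))p_{FlexHub} = 46.75 + 0.375·52.25, so (55/64)p_{FlexHub} = 2123/32 and p_{FlexHub} = 77.2.
Then p_{IronWorks} = 52.25 + 0.375·77.2 = 81.2.
q_{FlexHub} = 282 − 4·77.2 + 3·81.2 = 216.8.
Profit = (77.2 − 23)·216.8 = 11750.56.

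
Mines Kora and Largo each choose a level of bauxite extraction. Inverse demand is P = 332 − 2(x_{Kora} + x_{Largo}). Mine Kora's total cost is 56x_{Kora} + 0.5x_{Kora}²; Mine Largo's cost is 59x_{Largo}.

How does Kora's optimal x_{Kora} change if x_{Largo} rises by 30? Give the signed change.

Mine Kora's profit: π = x_{Kora}(332 − 2(x_{Kora} + x_{Largo})) − 56x_{Kora} − 0.5x_{Kora}².
∂π/∂x_{Kora} = 276 − 5x_{Kora} − 2x_{Largo} = 0, so x_{Kora} = 55.2 − 0.4x_{Largo}.
The reaction-function slope is −0.4, so a 30-unit rise in x_{Largo} moves x_{Kora} by −0.4 × 30 = −12. Kora's best response falls — the actions are strategic substitutes.

-12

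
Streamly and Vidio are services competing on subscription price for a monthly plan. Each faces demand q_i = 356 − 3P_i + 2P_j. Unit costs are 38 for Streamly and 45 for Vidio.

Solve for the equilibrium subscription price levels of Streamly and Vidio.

Streamly's profit: π = (P_{Streamly} − 38)(356 − 3P_{Streamly} + 2P_{Vidio}).
∂π/∂P_{Streamly} = 470 − 6P_{Streamly} + 2P_{Vidio} = 0 ⇒ P_{Streamly} = 235/3 + (1/3)P_{Vidio}.
Similarly P_{Vidio} = 491/6 + (1/3)P_{Streamly}.
Substituting the second reaction function into the first: P_{Streamly} = 235/3 + (1/3)(491/6 + (1/3)P_{Streamly}), which gives (8/9)P_{Streamly} = 1901/18 ⇒ P_{Streamly} = 118.8125.
Then P_{Vidio} = 491/6 + (1/3)·118.8125 = 121.4375.

118.8125, 121.4375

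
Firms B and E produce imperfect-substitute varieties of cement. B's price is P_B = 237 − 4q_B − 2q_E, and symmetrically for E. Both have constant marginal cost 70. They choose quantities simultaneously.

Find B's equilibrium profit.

Firm B's profit: π = q_B(237 − 4q_B − 2q_E) − 70q_B.
∂π/∂q_B = 167 − 8q_B − 2q_E = 0 ⇒ q_B = 20.875 − 0.25q_E.
By symmetry q_E = q_B; substituting into the reaction function, 1.25q_B = 20.875 and q_B = 16.7.
P_B = 237 − 4·16.7 − 2·16.7 = 136.8.
Profit = (136.8 − 70)·16.7 = 1115.56.

1115.56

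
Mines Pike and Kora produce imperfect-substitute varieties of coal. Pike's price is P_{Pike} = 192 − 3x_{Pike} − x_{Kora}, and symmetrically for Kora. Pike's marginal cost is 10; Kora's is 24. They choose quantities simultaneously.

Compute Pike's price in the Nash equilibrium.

89.2

Mine Pike's profit: π = x_{Pike}(192 − 3x_{Pike} − x_{Kora}) − 10x_{Pike}.
∂π/∂x_{Pike} = 182 − 6x_{Pike} − x_{Kora} = 0 ⇒ x_{Pike} = 91/3 − (1/6)x_{Kora}.
Similarly x_{Kora} = 28 − (1/6)x_{Pike}.
Substituting the second reaction function into the first: x_{Pike} = 91/3 − (1/6)(28 − (1/6)x_{Pike}), which gives (35/36)x_{Pike} = 77/3 ⇒ x_{Pike} = 26.4.
Then x_{Kora} = 28 − (1/6)·26.4 = 23.6.
P_{Pike} = 192 − 3·26.4 − 23.6 = 89.2.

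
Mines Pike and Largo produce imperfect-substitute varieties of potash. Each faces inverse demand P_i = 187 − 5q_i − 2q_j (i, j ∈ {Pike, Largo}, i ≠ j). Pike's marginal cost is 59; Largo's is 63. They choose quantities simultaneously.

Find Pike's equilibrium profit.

577.8125

Mine Pike's profit: π = q_{Pike}(187 − 5q_{Pike} − 2q_{Largo}) − 59q_{Pike}.
∂π/∂q_{Pike} = 128 − 10q_{Pike} − 2q_{Largo} = 0 ⇒ q_{Pike} = 12.8 − 0.2q_{Largo}.
Similarly q_{Largo} = 12.4 − 0.2q_{Pike}.
Substituting the second reaction function into the first: q_{Pike} = 12.8 − 0.2(12.4 − 0.2q_{Pike}), which gives 0.96q_{Pike} = 10.32 ⇒ q_{Pike} = 10.75.
Then q_{Largo} = 12.4 − 0.2·10.75 = 10.25.
P_{Pike} = 187 − 5·10.75 − 2·10.25 = 112.75.
Profit = (112.75 − 59)·10.75 = 577.8125.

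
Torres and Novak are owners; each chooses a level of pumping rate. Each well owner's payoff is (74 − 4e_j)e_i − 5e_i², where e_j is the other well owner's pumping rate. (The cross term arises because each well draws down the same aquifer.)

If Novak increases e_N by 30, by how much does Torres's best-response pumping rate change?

-12

Torres's payoff is (74 − 4e_N)e_T − 5e_T².
∂π/∂e_T = 74 − 4e_N − 10e_T = 0, so e_T = 7.4 − 0.4e_N.
The reaction-function slope is −0.4, so a 30-unit rise in e_N moves e_T by −0.4 × 30 = −12. Torres's best response falls — the actions are strategic substitutes.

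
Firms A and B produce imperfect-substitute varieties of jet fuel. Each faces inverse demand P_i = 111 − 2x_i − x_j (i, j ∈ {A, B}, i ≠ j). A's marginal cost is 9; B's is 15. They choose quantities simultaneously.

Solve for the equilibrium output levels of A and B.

Firm A's profit: π = x_A(111 − 2x_A − x_B) − 9x_A.
∂π/∂x_A = 102 − 4x_A − x_B = 0 ⇒ x_A = 25.5 − 0.25x_B.
Similarly x_B = 24 − 0.25x_A.
Solving the two reaction functions simultaneously: (1 − (−0.25)(−0.25))x_A = 25.5 − 0.25·24, so 0.9375x_A = 19.5 and x_A = 20.8.
Then x_B = 24 − 0.25·20.8 = 18.8.

20.8, 18.8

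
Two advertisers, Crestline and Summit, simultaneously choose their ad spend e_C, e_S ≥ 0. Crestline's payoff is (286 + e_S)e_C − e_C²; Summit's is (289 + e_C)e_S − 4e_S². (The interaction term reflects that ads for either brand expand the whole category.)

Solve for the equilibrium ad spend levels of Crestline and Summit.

Expanding Crestline's payoff: 286e_C + e_Se_C − e_C².
∂π/∂e_C = 286 + e_S − 2e_C = 0, so e_C = 143 + 0.5e_S.
Likewise for Summit: e_S = 36.125 + 0.125e_C.
Substituting the second reaction function into the first: e_C = 143 + 0.5(36.125 + 0.125e_C), which gives 0.9375e_C = 161.0625 ⇒ e_C = 171.8.
Then e_S = 36.125 + 0.125·171.8 = 57.6.

171.8, 57.6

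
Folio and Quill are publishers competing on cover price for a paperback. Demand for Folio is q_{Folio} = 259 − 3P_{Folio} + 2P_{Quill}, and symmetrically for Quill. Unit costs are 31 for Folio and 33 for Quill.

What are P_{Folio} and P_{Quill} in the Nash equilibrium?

Folio's profit: π = (P_{Folio} − 31)(259 − 3P_{Folio} + 2P_{Quill}).
∂π/∂P_{Folio} = 352 − 6P_{Folio} + 2P_{Quill} = 0 ⇒ P_{Folio} = 176/3 + (1/3)P_{Quill}.
Similarly P_{Quill} = 179/3 + (1/3)P_{Folio}.
Substituting the second reaction function into the first: P_{Folio} = 176/3 + (1/3)(179/3 + (1/3)P_{Folio}), which gives (8/9)P_{Folio} = 707/9 ⇒ P_{Folio} = 88.375.
Then P_{Quill} = 179/3 + (1/3)·88.375 = 89.125.

88.375, 89.125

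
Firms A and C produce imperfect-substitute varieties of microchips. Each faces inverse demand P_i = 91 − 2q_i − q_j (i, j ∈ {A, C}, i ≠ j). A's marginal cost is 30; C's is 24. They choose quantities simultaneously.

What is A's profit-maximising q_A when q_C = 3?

14.5

Firm A's profit: π = q_A(91 − 2q_A − q_C) − 30q_A.
∂π/∂q_A = 61 − 4q_A − q_C = 0 ⇒ q_A = 15.25 − 0.25q_C.
At q_C = 3: q_A = 15.25 − 0.25·3 = 14.5.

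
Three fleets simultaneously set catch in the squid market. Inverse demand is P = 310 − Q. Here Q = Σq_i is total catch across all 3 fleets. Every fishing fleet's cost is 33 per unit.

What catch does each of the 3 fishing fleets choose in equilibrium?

A representative fishing fleet's profit is π_i = q_i(310 − Q) − 33q_i, with Q = q_i + Σ_{j≠i} q_j.
First-order condition: 277 − 2q_i − Σ_{j≠i} q_j = 0.
With identical fishing fleets, set every q_j = q: then 277 − 2q − 2q = 0, i.e. q = 277/4 = 69.25.

69.25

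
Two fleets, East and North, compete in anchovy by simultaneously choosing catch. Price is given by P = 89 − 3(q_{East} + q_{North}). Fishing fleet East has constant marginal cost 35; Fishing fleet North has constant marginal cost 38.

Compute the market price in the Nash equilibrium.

Fishing fleet East's profit: π = q_{East}(89 − 3(q_{East} + q_{North})) − 35q_{East}.
∂π/∂q_{East} = 54 − 6q_{East} − 3q_{North} = 0, so q_{East} = 9 − 0.5q_{North}.
By the same steps for North: q_{North} = 8.5 − 0.5q_{East}.
Solving the two reaction functions simultaneously: (1 − (−0.5)(−0.5))q_{East} = 9 − 0.5·8.5, so 0.75q_{East} = 4.75 and q_{East} = 19/3.
Then q_{North} = 8.5 − 0.5·(19/3) = 16/3.
Equilibrium price: P = 89 − 3·(35/3) = 54.

54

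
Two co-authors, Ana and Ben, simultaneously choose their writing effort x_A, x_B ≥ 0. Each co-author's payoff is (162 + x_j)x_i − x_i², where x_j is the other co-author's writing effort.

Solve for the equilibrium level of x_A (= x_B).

Ana's payoff is (162 + x_B)x_A − x_A².
∂π/∂x_A = 162 + x_B − 2x_A = 0, so x_A = 81 + 0.5x_B.
The game is symmetric, so in equilibrium x_B = x_A: the reaction function gives 0.5x_A = 81, hence x_A = 162.

162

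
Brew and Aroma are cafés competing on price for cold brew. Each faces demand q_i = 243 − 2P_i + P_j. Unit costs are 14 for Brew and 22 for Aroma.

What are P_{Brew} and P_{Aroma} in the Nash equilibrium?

Brew's profit: π = (P_{Brew} − 14)(243 − 2P_{Brew} + P_{Aroma}).
∂π/∂P_{Brew} = 271 − 4P_{Brew} + P_{Aroma} = 0 ⇒ P_{Brew} = 67.75 + 0.25P_{Aroma}.
Similarly P_{Aroma} = 71.75 + 0.25P_{Brew}.
Substituting the second reaction function into the first: P_{Brew} = 67.75 + 0.25(71.75 + 0.25P_{Brew}), which gives 0.9375P_{Brew} = 85.6875 ⇒ P_{Brew} = 91.4.
Then P_{Aroma} = 71.75 + 0.25·91.4 = 94.6.

91.4, 94.6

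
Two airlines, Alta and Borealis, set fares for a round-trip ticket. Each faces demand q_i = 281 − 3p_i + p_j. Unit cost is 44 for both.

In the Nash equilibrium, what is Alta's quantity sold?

115.8

Alta's profit: π = (p_{Alta} − 44)(281 − 3p_{Alta} + p_{Borealis}).
∂π/∂p_{Alta} = 413 − 6p_{Alta} + p_{Borealis} = 0 ⇒ p_{Alta} = 413/6 + (1/6)p_{Borealis}.
By symmetry p_{Borealis} = p_{Alta}; substituting into the reaction function, (5/6)p_{Alta} = 413/6 and p_{Alta} = 82.6.
q_{Alta} = 281 − 3·82.6 + 82.6 = 115.8.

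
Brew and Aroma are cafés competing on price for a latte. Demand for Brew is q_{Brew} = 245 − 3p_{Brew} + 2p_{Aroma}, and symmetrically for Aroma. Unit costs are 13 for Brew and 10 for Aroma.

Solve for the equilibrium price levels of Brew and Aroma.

70.4375, 69.3125

Brew's profit: π = (p_{Brew} − 13)(245 − 3p_{Brew} + 2p_{Aroma}).
∂π/∂p_{Brew} = 284 − 6p_{Brew} + 2p_{Aroma} = 0 ⇒ p_{Brew} = 142/3 + (1/3)p_{Aroma}.
Similarly p_{Aroma} = 275/6 + (1/3)p_{Brew}.
Substituting the second reaction function into the first: p_{Brew} = 142/3 + (1/3)(275/6 + (1/3)p_{Brew}), which gives (8/9)p_{Brew} = 1127/18 ⇒ p_{Brew} = 70.4375.
Then p_{Aroma} = 275/6 + (1/3)·70.4375 = 69.3125.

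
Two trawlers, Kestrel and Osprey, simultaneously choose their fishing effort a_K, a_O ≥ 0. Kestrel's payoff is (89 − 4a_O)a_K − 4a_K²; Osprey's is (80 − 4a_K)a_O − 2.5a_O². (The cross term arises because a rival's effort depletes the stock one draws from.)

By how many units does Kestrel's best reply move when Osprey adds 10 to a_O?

-5

Expanding Kestrel's payoff: 89a_K − 4a_Oa_K − 4a_K².
∂π/∂a_K = 89 − 4a_O − 8a_K = 0, so a_K = 11.125 − 0.5a_O.
The reaction-function slope is −0.5, so a 10-unit rise in a_O moves a_K by −0.5 × 10 = −5. Kestrel's best response falls — the actions are strategic substitutes.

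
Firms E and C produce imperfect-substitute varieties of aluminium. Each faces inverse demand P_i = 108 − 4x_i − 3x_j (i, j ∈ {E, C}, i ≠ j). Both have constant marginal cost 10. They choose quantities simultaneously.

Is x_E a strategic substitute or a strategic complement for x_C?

strategic substitutes

Firm E's profit: π = x_E(108 − 4x_E − 3x_C) − 10x_E.
∂π/∂x_E = 98 − 8x_E − 3x_C = 0 ⇒ x_E = 12.25 − 0.375x_C.
The best-response slope dx_E/dx_C = −0.375 < 0: the reaction function is downward-sloping, so the choices are strategic substitutes.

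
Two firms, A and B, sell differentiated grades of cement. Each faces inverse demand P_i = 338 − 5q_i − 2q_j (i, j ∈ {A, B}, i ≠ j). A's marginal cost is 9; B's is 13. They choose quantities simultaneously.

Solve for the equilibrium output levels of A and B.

Firm A's profit: π = q_A(338 − 5q_A − 2q_B) − 9q_A.
∂π/∂q_A = 329 − 10q_A − 2q_B = 0 ⇒ q_A = 32.9 − 0.2q_B.
Similarly q_B = 32.5 − 0.2q_A.
Substituting the second reaction function into the first: q_A = 32.9 − 0.2(32.5 − 0.2q_A), which gives 0.96q_A = 26.4 ⇒ q_A = 27.5.
Then q_B = 32.5 − 0.2·27.5 = 27.

27.5, 27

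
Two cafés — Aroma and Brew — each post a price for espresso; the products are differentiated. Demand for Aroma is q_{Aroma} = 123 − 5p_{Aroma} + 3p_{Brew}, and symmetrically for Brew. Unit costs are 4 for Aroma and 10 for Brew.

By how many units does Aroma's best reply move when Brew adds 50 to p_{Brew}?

Aroma's profit: π = (p_{Aroma} − 4)(123 − 5p_{Aroma} + 3p_{Brew}).
∂π/∂p_{Aroma} = 143 − 10p_{Aroma} + 3p_{Brew} = 0 ⇒ p_{Aroma} = 14.3 + 0.3p_{Brew}.
The reaction-function slope is 0.3, so a 50-unit rise in p_{Brew} moves p_{Aroma} by 0.3 × 50 = 15. Aroma's best response rises — the actions are strategic complements.

15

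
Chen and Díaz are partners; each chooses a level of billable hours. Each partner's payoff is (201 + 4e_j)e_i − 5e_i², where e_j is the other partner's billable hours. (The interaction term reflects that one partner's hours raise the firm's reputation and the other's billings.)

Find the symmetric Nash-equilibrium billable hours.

Chen's payoff is (201 + 4e_D)e_C − 5e_C².
∂π/∂e_C = 201 + 4e_D − 10e_C = 0, so e_C = 20.1 + 0.4e_D.
By symmetry e_D = e_C; substituting into the reaction function, 0.6e_C = 20.1 and e_C = 33.5.

33.5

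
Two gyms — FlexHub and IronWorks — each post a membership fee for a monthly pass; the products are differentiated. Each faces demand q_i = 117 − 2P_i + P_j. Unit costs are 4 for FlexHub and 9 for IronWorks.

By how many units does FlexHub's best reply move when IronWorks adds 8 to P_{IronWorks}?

2

FlexHub's profit: π = (P_{FlexHub} − 4)(117 − 2P_{FlexHub} + P_{IronWorks}).
∂π/∂P_{FlexHub} = 125 − 4P_{FlexHub} + P_{IronWorks} = 0 ⇒ P_{FlexHub} = 31.25 + 0.25P_{IronWorks}.
The reaction-function slope is 0.25, so an 8-unit rise in P_{IronWorks} moves P_{FlexHub} by 0.25 × 8 = 2. FlexHub's best response rises — the actions are strategic complements.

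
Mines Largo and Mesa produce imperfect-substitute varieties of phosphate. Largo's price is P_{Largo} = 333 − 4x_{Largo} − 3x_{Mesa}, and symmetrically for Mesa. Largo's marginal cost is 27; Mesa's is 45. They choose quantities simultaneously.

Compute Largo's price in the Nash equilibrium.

Mine Largo's profit: π = x_{Largo}(333 − 4x_{Largo} − 3x_{Mesa}) − 27x_{Largo}.
∂π/∂x_{Largo} = 306 − 8x_{Largo} − 3x_{Mesa} = 0 ⇒ x_{Largo} = 38.25 − 0.375x_{Mesa}.
Similarly x_{Mesa} = 36 − 0.375x_{Largo}.
Solving the two reaction functions simultaneously: (1 − (−0.375)(−0.375))x_{Largo} = 38.25 − 0.375·36, so (55/64)x_{Largo} = 24.75 and x_{Largo} = 28.8.
Then x_{Mesa} = 36 − 0.375·28.8 = 25.2.
P_{Largo} = 333 − 4·28.8 − 3·25.2 = 142.2.

142.2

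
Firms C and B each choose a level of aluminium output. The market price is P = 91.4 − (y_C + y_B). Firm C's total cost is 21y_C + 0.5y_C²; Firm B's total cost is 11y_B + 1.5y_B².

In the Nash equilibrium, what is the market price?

59.8

Firm C's profit: π = y_C(91.4 − (y_C + y_B)) − 21y_C − 0.5y_C².
∂π/∂y_C = 70.4 − 3y_C − y_B = 0, so y_C = 352/15 − (1/3)y_B.
For B: ∂π/∂y_B = 80.4 − 5y_B − y_C = 0 ⇒ y_B = 16.08 − 0.2y_C.
Substituting the second reaction function into the first: y_C = 352/15 − (1/3)(16.08 − 0.2y_C), which gives (14/15)y_C = 1358/75 ⇒ y_C = 19.4.
Then y_B = 16.08 − 0.2·19.4 = 12.2.
Equilibrium price: P = 91.4 − 31.6 = 59.8.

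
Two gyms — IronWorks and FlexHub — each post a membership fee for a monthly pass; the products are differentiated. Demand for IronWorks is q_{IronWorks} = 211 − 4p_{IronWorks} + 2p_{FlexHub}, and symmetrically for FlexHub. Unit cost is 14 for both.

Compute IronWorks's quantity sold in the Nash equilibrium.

122

IronWorks's profit: π = (p_{IronWorks} − 14)(211 − 4p_{IronWorks} + 2p_{FlexHub}).
∂π/∂p_{IronWorks} = 267 − 8p_{IronWorks} + 2p_{FlexHub} = 0 ⇒ p_{IronWorks} = 33.375 + 0.25p_{FlexHub}.
Setting p_{IronWorks} = p_{FlexHub} in the reaction function: p_{IronWorks} = 33.375 + 0.25p_{IronWorks}, so p_{IronWorks} = 33.375 / 0.75 = 44.5.
q_{IronWorks} = 211 − 4·44.5 + 2·44.5 = 122.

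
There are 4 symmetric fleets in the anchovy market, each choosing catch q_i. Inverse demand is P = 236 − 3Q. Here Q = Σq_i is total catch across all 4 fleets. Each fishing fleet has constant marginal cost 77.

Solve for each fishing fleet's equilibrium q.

A representative fishing fleet's profit is π_i = q_i(236 − 3Q) − 77q_i, with Q = q_i + Σ_{j≠i} q_j.
First-order condition: 159 − 6q_i − 3Σ_{j≠i} q_j = 0.
With identical fishing fleets, set every q_j = q: then 159 − 6q − 9q = 0, i.e. q = 159/15 = 10.6.

10.6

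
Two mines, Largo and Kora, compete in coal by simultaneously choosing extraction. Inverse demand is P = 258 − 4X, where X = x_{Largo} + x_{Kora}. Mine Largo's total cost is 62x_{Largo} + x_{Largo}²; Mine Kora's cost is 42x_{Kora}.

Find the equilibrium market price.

Mine Largo's profit: π = x_{Largo}(258 − 4(x_{Largo} + x_{Kora})) − 62x_{Largo} − x_{Largo}².
∂π/∂x_{Largo} = 196 − 10x_{Largo} − 4x_{Kora} = 0, so x_{Largo} = 19.6 − 0.4x_{Kora}.
For Kora: ∂π/∂x_{Kora} = 216 − 8x_{Kora} − 4x_{Largo} = 0 ⇒ x_{Kora} = 27 − 0.5x_{Largo}.
Substituting the second reaction function into the first: x_{Largo} = 19.6 − 0.4(27 − 0.5x_{Largo}), which gives 0.8x_{Largo} = 8.8 ⇒ x_{Largo} = 11.
Then x_{Kora} = 27 − 0.5·11 = 21.5.
Equilibrium price: P = 258 − 4·32.5 = 128.

128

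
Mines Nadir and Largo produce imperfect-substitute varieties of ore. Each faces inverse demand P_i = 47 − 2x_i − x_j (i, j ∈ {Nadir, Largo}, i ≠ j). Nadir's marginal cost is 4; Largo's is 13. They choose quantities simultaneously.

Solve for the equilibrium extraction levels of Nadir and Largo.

Mine Nadir's profit: π = x_{Nadir}(47 − 2x_{Nadir} − x_{Largo}) − 4x_{Nadir}.
∂π/∂x_{Nadir} = 43 − 4x_{Nadir} − x_{Largo} = 0 ⇒ x_{Nadir} = 10.75 − 0.25x_{Largo}.
Similarly x_{Largo} = 8.5 − 0.25x_{Nadir}.
Plugging x_{Largo} into Nadir's best response: x_{Nadir} = 10.75 − 0.25(8.5 − 0.25x_{Nadir}) ⇒ 0.9375x_{Nadir} = 8.625, so x_{Nadir} = 9.2.
Then x_{Largo} = 8.5 − 0.25·9.2 = 6.2.

9.2, 6.2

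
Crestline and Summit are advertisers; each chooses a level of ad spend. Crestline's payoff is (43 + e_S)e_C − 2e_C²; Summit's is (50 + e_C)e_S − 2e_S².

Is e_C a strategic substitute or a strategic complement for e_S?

Expanding Crestline's payoff: 43e_C + e_Se_C − 2e_C².
∂π/∂e_C = 43 + e_S − 4e_C = 0, so e_C = 10.75 + 0.25e_S.
The best-response slope de_C/de_S = 0.25 > 0: the reaction function is upward-sloping, so the choices are strategic complements.

strategic complements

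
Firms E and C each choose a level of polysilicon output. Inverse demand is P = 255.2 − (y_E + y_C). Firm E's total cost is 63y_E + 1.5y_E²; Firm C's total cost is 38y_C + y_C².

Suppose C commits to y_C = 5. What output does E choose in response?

Firm E's profit: π = y_E(255.2 − (y_E + y_C)) − 63y_E − 1.5y_E².
∂π/∂y_E = 192.2 − 5y_E − y_C = 0, so y_E = 38.44 − 0.2y_C.
At y_C = 5: y_E = 38.44 − 0.2·5 = 37.44.

37.44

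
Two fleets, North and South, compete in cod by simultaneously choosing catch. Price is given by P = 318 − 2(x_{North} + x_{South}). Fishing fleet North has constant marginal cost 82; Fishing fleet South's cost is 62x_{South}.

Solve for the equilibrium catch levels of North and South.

36, 46

Fishing fleet North's profit: π = x_{North}(318 − 2(x_{North} + x_{South})) − 82x_{North}.
∂π/∂x_{North} = 236 − 4x_{North} − 2x_{South} = 0, so x_{North} = 59 − 0.5x_{South}.
By the same steps for South: x_{South} = 64 − 0.5x_{North}.
Substituting the second reaction function into the first: x_{North} = 59 − 0.5(64 − 0.5x_{North}), which gives 0.75x_{North} = 27 ⇒ x_{North} = 36.
Then x_{South} = 64 − 0.5·36 = 46.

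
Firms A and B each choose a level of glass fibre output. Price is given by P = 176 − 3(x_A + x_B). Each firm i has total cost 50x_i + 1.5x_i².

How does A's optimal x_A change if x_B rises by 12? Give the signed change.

Firm A's profit: π = x_A(176 − 3(x_A + x_B)) − 50x_A − 1.5x_A².
∂π/∂x_A = 126 − 9x_A − 3x_B = 0, so x_A = 14 − (1/3)x_B.
The reaction-function slope is −1/3, so a 12-unit rise in x_B moves x_A by −1/3 × 12 = −4. A's best response falls — the actions are strategic substitutes.

-4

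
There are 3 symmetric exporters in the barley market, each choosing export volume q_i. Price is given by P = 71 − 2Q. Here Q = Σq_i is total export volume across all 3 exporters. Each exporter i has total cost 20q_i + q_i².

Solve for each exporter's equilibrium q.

5.1

A representative exporter's profit is π_i = q_i(71 − 2Q) − 20q_i − q_i², with Q = q_i + Σ_{j≠i} q_j.
First-order condition: 51 − 6q_i − 2Σ_{j≠i} q_j = 0.
In a symmetric equilibrium every exporter chooses the same q, so Σ_{j≠i} q_j = 2q. The condition becomes 51 − 10q = 0, giving q = 51/10 = 5.1.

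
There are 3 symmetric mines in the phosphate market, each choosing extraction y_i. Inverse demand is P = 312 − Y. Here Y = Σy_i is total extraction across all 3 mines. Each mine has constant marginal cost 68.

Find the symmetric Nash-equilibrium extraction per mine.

61

A representative mine's profit is π_i = y_i(312 − Y) − 68y_i, with Y = y_i + Σ_{j≠i} y_j.
First-order condition: 244 − 2y_i − Σ_{j≠i} y_j = 0.
In a symmetric equilibrium every mine chooses the same y, so Σ_{j≠i} y_j = 2y. The condition becomes 244 − 4y = 0, giving y = 244/4 = 61.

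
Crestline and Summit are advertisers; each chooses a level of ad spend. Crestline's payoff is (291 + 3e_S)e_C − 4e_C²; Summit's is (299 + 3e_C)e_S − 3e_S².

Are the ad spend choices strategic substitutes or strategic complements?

strategic complements

Expanding Crestline's payoff: 291e_C + 3e_Se_C − 4e_C².
∂π/∂e_C = 291 + 3e_S − 8e_C = 0, so e_C = 36.375 + 0.375e_S.
The best-response slope de_C/de_S = 0.375 > 0: the reaction function is upward-sloping, so the choices are strategic complements.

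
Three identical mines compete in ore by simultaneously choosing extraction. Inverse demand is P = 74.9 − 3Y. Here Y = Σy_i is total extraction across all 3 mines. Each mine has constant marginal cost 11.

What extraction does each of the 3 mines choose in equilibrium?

5.325

A representative mine's profit is π_i = y_i(74.9 − 3Y) − 11y_i, with Y = y_i + Σ_{j≠i} y_j.
First-order condition: 63.9 − 6y_i − 3Σ_{j≠i} y_j = 0.
With identical mines, set every y_j = y: then 63.9 − 6y − 6y = 0, i.e. y = 63.9/12 = 5.325.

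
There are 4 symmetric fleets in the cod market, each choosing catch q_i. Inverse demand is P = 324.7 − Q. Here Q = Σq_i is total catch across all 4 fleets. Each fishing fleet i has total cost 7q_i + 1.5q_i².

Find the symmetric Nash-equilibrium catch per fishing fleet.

A representative fishing fleet's profit is π_i = q_i(324.7 − Q) − 7q_i − 1.5q_i², with Q = q_i + Σ_{j≠i} q_j.
First-order condition: 317.7 − 5q_i − Σ_{j≠i} q_j = 0.
In a symmetric equilibrium every fishing fleet chooses the same q, so Σ_{j≠i} q_j = 3q. The condition becomes 317.7 − 8q = 0, giving q = 317.7/8 = 39.7125.

39.7125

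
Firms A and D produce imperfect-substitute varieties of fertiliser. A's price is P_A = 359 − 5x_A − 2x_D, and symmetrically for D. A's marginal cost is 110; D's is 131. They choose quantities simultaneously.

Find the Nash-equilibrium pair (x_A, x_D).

21.1875, 18.5625

Firm A's profit: π = x_A(359 − 5x_A − 2x_D) − 110x_A.
∂π/∂x_A = 249 − 10x_A − 2x_D = 0 ⇒ x_A = 24.9 − 0.2x_D.
Similarly x_D = 22.8 − 0.2x_A.
Solving the two reaction functions simultaneously: (1 − (−0.2)(−0.2))x_A = 24.9 − 0.2·22.8, so 0.96x_A = 20.34 and x_A = 21.1875.
Then x_D = 22.8 − 0.2·21.1875 = 18.5625.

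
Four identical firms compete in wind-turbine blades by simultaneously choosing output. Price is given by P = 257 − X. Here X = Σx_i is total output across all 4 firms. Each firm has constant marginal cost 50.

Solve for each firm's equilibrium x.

41.4

A representative firm's profit is π_i = x_i(257 − X) − 50x_i, with X = x_i + Σ_{j≠i} x_j.
First-order condition: 207 − 2x_i − Σ_{j≠i} x_j = 0.
Imposing symmetry (x_j = x for all j) turns Σ_{j≠i} x_j into 3x, so 207 = 5x and x = 41.4.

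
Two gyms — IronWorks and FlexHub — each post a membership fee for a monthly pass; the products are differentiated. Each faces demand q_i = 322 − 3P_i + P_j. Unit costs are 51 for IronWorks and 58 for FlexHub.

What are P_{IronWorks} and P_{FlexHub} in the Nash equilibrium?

95.6, 98.6

IronWorks's profit: π = (P_{IronWorks} − 51)(322 − 3P_{IronWorks} + P_{FlexHub}).
∂π/∂P_{IronWorks} = 475 − 6P_{IronWorks} + P_{FlexHub} = 0 ⇒ P_{IronWorks} = 475/6 + (1/6)P_{FlexHub}.
Similarly P_{FlexHub} = 248/3 + (1/6)P_{IronWorks}.
Plugging P_{FlexHub} into IronWorks's best response: P_{IronWorks} = 475/6 + (1/6)(248/3 + (1/6)P_{IronWorks}) ⇒ (35/36)P_{IronWorks} = 1673/18, so P_{IronWorks} = 95.6.
Then P_{FlexHub} = 248/3 + (1/6)·95.6 = 98.6.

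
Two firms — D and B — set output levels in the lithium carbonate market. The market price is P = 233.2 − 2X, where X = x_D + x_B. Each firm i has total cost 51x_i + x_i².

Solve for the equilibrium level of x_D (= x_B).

22.775

Firm D's profit: π = x_D(233.2 − 2(x_D + x_B)) − 51x_D − x_D².
∂π/∂x_D = 182.2 − 6x_D − 2x_B = 0, so x_D = 911/30 − (1/3)x_B.
By symmetry x_B = x_D; substituting into the reaction function, (4/3)x_D = 911/30 and x_D = 22.775.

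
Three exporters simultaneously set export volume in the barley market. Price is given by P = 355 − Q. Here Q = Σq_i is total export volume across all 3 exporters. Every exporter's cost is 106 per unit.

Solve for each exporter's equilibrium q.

A representative exporter's profit is π_i = q_i(355 − Q) − 106q_i, with Q = q_i + Σ_{j≠i} q_j.
First-order condition: 249 − 2q_i − Σ_{j≠i} q_j = 0.
With identical exporters, set every q_j = q: then 249 − 2q − 2q = 0, i.e. q = 249/4 = 62.25.

62.25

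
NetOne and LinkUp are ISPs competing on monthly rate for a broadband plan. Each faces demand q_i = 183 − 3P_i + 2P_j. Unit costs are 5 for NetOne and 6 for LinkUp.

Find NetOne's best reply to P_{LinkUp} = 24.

41

NetOne's profit: π = (P_{NetOne} − 5)(183 − 3P_{NetOne} + 2P_{LinkUp}).
∂π/∂P_{NetOne} = 198 − 6P_{NetOne} + 2P_{LinkUp} = 0 ⇒ P_{NetOne} = 33 + (1/3)P_{LinkUp}.
At P_{LinkUp} = 24: P_{NetOne} = 33 + (1/3)·24 = 41.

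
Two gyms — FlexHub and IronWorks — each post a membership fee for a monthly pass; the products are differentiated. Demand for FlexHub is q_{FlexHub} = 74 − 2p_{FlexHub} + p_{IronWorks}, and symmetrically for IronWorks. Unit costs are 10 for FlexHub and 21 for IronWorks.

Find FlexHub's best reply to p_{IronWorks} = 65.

39.75

FlexHub's profit: π = (p_{FlexHub} − 10)(74 − 2p_{FlexHub} + p_{IronWorks}).
∂π/∂p_{FlexHub} = 94 − 4p_{FlexHub} + p_{IronWorks} = 0 ⇒ p_{FlexHub} = 23.5 + 0.25p_{IronWorks}.
At p_{IronWorks} = 65: p_{FlexHub} = 23.5 + 0.25·65 = 39.75.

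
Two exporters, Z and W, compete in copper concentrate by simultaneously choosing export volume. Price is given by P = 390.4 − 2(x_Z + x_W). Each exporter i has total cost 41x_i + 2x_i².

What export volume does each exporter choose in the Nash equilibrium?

Exporter Z's profit: π = x_Z(390.4 − 2(x_Z + x_W)) − 41x_Z − 2x_Z².
∂π/∂x_Z = 349.4 − 8x_Z − 2x_W = 0, so x_Z = 43.675 − 0.25x_W.
By symmetry x_W = x_Z; substituting into the reaction function, 1.25x_Z = 43.675 and x_Z = 34.94.

34.94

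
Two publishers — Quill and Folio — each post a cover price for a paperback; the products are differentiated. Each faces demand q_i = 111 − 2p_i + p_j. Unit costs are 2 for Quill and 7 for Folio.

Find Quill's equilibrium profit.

Quill's profit: π = (p_{Quill} − 2)(111 − 2p_{Quill} + p_{Folio}).
∂π/∂p_{Quill} = 115 − 4p_{Quill} + p_{Folio} = 0 ⇒ p_{Quill} = 28.75 + 0.25p_{Folio}.
Similarly p_{Folio} = 31.25 + 0.25p_{Quill}.
Solving the two reaction functions simultaneously: (1 − (0.25)(0.25))p_{Quill} = 28.75 + 0.25·31.25, so 0.9375p_{Quill} = 36.5625 and p_{Quill} = 39.
Then p_{Folio} = 31.25 + 0.25·39 = 41.
q_{Quill} = 111 − 2·39 + 41 = 74.
Profit = (39 − 2)·74 = 2738.

2738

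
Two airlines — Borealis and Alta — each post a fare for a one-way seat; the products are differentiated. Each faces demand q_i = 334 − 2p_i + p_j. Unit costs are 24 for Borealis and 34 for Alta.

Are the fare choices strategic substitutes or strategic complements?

Borealis's profit: π = (p_{Borealis} − 24)(334 − 2p_{Borealis} + p_{Alta}).
∂π/∂p_{Borealis} = 382 − 4p_{Borealis} + p_{Alta} = 0 ⇒ p_{Borealis} = 95.5 + 0.25p_{Alta}.
The best-response slope dp_{Borealis}/dp_{Alta} = 0.25 > 0: the reaction function is upward-sloping, so the choices are strategic complements.

strategic complements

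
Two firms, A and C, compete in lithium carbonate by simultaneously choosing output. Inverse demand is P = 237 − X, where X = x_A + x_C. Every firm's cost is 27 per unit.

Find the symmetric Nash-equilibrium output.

Firm A's profit: π = x_A(237 − (x_A + x_C)) − 27x_A.
∂π/∂x_A = 210 − 2x_A − x_C = 0, so x_A = 105 − 0.5x_C.
The game is symmetric, so in equilibrium x_C = x_A: the reaction function gives 1.5x_A = 105, hence x_A = 70.

70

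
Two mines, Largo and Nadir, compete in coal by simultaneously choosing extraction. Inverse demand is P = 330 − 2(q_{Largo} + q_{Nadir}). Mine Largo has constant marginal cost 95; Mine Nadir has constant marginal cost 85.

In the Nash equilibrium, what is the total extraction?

Mine Largo's profit: π = q_{Largo}(330 − 2(q_{Largo} + q_{Nadir})) − 95q_{Largo}.
∂π/∂q_{Largo} = 235 − 4q_{Largo} − 2q_{Nadir} = 0, so q_{Largo} = 58.75 − 0.5q_{Nadir}.
By the same steps for Nadir: q_{Nadir} = 61.25 − 0.5q_{Largo}.
Plugging q_{Nadir} into Largo's best response: q_{Largo} = 58.75 − 0.5(61.25 − 0.5q_{Largo}) ⇒ 0.75q_{Largo} = 28.125, so q_{Largo} = 37.5.
Then q_{Nadir} = 61.25 − 0.5·37.5 = 42.5.
Total extraction: 37.5 + 42.5 = 80.

80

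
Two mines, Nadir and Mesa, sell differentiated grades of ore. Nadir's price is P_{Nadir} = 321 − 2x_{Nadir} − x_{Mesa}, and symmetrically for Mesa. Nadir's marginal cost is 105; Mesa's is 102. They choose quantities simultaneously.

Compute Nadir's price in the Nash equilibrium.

Mine Nadir's profit: π = x_{Nadir}(321 − 2x_{Nadir} − x_{Mesa}) − 105x_{Nadir}.
∂π/∂x_{Nadir} = 216 − 4x_{Nadir} − x_{Mesa} = 0 ⇒ x_{Nadir} = 54 − 0.25x_{Mesa}.
Similarly x_{Mesa} = 54.75 − 0.25x_{Nadir}.
Plugging x_{Mesa} into Nadir's best response: x_{Nadir} = 54 − 0.25(54.75 − 0.25x_{Nadir}) ⇒ 0.9375x_{Nadir} = 40.3125, so x_{Nadir} = 43.
Then x_{Mesa} = 54.75 − 0.25·43 = 44.
P_{Nadir} = 321 − 2·43 − 44 = 191.

191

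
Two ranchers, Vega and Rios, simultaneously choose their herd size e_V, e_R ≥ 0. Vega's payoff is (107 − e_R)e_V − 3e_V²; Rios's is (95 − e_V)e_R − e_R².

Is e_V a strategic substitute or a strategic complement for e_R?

strategic substitutes

Expanding Vega's payoff: 107e_V − e_Re_V − 3e_V².
∂π/∂e_V = 107 − e_R − 6e_V = 0, so e_V = 107/6 − (1/6)e_R.
The best-response slope de_V/de_R = −1/6 < 0: the reaction function is downward-sloping, so the choices are strategic substitutes.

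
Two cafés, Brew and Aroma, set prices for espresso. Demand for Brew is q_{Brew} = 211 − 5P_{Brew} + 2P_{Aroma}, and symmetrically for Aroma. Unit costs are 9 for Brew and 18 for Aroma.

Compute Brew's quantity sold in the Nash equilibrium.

119.6875

Brew's profit: π = (P_{Brew} − 9)(211 − 5P_{Brew} + 2P_{Aroma}).
∂π/∂P_{Brew} = 256 − 10P_{Brew} + 2P_{Aroma} = 0 ⇒ P_{Brew} = 25.6 + 0.2P_{Aroma}.
Similarly P_{Aroma} = 30.1 + 0.2P_{Brew}.
Solving the two reaction functions simultaneously: (1 − (0.2)(0.2))P_{Brew} = 25.6 + 0.2·30.1, so 0.96P_{Brew} = 31.62 and P_{Brew} = 32.9375.
Then P_{Aroma} = 30.1 + 0.2·32.9375 = 36.6875.
q_{Brew} = 211 − 5·32.9375 + 2·36.6875 = 119.6875.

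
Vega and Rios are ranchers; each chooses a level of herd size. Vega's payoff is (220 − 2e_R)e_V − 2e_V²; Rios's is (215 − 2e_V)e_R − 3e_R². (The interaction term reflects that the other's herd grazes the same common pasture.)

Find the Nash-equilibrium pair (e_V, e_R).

44.5, 21

Expanding Vega's payoff: 220e_V − 2e_Re_V − 2e_V².
∂π/∂e_V = 220 − 2e_R − 4e_V = 0, so e_V = 55 − 0.5e_R.
Likewise for Rios: e_R = 215/6 − (1/3)e_V.
Substituting the second reaction function into the first: e_V = 55 − 0.5(215/6 − (1/3)e_V), which gives (5/6)e_V = 445/12 ⇒ e_V = 44.5.
Then e_R = 215/6 − (1/3)·44.5 = 21.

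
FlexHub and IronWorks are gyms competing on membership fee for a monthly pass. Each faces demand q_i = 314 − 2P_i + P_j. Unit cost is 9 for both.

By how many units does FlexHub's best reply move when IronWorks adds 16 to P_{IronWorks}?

FlexHub's profit: π = (P_{FlexHub} − 9)(314 − 2P_{FlexHub} + P_{IronWorks}).
∂π/∂P_{FlexHub} = 332 − 4P_{FlexHub} + P_{IronWorks} = 0 ⇒ P_{FlexHub} = 83 + 0.25P_{IronWorks}.
The reaction-function slope is 0.25, so a 16-unit rise in P_{IronWorks} moves P_{FlexHub} by 0.25 × 16 = 4. FlexHub's best response rises — the actions are strategic complements.

4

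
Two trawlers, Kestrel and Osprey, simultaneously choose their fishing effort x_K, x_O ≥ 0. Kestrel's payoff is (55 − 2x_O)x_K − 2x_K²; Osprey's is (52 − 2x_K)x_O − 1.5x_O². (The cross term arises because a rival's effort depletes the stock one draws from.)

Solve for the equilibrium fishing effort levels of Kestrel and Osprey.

7.625, 12.25

Expanding Kestrel's payoff: 55x_K − 2x_Ox_K − 2x_K².
∂π/∂x_K = 55 − 2x_O − 4x_K = 0, so x_K = 13.75 − 0.5x_O.
Likewise for Osprey: x_O = 52/3 − (2/3)x_K.
Solving the two reaction functions simultaneously: (1 − (−0.5)(−2/3))x_K = 13.75 − 0.5·(52/3), so (2/3)x_K = 61/12 and x_K = 7.625.
Then x_O = 52/3 − (2/3)·7.625 = 12.25.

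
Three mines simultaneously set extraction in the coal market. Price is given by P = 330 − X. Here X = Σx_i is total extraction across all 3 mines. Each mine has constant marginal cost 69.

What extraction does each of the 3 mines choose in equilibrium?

65.25

A representative mine's profit is π_i = x_i(330 − X) − 69x_i, with X = x_i + Σ_{j≠i} x_j.
First-order condition: 261 − 2x_i − Σ_{j≠i} x_j = 0.
With identical mines, set every x_j = x: then 261 − 2x − 2x = 0, i.e. x = 261/4 = 65.25.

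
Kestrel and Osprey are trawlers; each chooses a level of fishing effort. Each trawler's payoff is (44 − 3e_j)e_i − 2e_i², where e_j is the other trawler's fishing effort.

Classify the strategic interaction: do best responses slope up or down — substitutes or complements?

Kestrel's payoff is (44 − 3e_O)e_K − 2e_K².
∂π/∂e_K = 44 − 3e_O − 4e_K = 0, so e_K = 11 − 0.75e_O.
The best-response slope de_K/de_O = −0.75 < 0: the reaction function is downward-sloping, so the choices are strategic substitutes.

strategic substitutes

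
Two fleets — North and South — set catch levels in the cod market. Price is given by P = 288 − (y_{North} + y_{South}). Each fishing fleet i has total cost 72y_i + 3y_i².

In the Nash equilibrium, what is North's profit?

Fishing fleet North's profit: π = y_{North}(288 − (y_{North} + y_{South})) − 72y_{North} − 3y_{North}².
∂π/∂y_{North} = 216 − 8y_{North} − y_{South} = 0, so y_{North} = 27 − 0.125y_{South}.
Setting y_{North} = y_{South} in the reaction function: y_{North} = 27 − 0.125y_{North}, so y_{North} = 27 / 1.125 = 24.
Price P = 288 − 48 = 240.
North's profit: (240 − 72)·24 − 3(24)² = 2304.

2304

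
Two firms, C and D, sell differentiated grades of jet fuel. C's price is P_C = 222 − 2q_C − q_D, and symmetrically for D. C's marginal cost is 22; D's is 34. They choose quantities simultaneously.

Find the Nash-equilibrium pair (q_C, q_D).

40.8, 36.8

Firm C's profit: π = q_C(222 − 2q_C − q_D) − 22q_C.
∂π/∂q_C = 200 − 4q_C − q_D = 0 ⇒ q_C = 50 − 0.25q_D.
Similarly q_D = 47 − 0.25q_C.
Solving the two reaction functions simultaneously: (1 − (−0.25)(−0.25))q_C = 50 − 0.25·47, so 0.9375q_C = 38.25 and q_C = 40.8.
Then q_D = 47 − 0.25·40.8 = 36.8.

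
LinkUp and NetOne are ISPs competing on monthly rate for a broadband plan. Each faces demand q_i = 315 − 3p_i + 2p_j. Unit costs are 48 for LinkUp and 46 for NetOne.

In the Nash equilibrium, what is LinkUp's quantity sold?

199.125

LinkUp's profit: π = (p_{LinkUp} − 48)(315 − 3p_{LinkUp} + 2p_{NetOne}).
∂π/∂p_{LinkUp} = 459 − 6p_{LinkUp} + 2p_{NetOne} = 0 ⇒ p_{LinkUp} = 76.5 + (1/3)p_{NetOne}.
Similarly p_{NetOne} = 75.5 + (1/3)p_{LinkUp}.
Solving the two reaction functions simultaneously: (1 − (1/3)(1/3))p_{LinkUp} = 76.5 + (1/3)·75.5, so (8/9)p_{LinkUp} = 305/3 and p_{LinkUp} = 114.375.
Then p_{NetOne} = 75.5 + (1/3)·114.375 = 113.625.
q_{LinkUp} = 315 − 3·114.375 + 2·113.625 = 199.125.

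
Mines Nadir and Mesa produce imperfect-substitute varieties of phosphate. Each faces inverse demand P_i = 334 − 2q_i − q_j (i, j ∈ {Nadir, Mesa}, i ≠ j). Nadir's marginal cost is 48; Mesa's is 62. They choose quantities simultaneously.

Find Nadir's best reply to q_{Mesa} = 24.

Mine Nadir's profit: π = q_{Nadir}(334 − 2q_{Nadir} − q_{Mesa}) − 48q_{Nadir}.
∂π/∂q_{Nadir} = 286 − 4q_{Nadir} − q_{Mesa} = 0 ⇒ q_{Nadir} = 71.5 − 0.25q_{Mesa}.
At q_{Mesa} = 24: q_{Nadir} = 71.5 − 0.25·24 = 65.5.

65.5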